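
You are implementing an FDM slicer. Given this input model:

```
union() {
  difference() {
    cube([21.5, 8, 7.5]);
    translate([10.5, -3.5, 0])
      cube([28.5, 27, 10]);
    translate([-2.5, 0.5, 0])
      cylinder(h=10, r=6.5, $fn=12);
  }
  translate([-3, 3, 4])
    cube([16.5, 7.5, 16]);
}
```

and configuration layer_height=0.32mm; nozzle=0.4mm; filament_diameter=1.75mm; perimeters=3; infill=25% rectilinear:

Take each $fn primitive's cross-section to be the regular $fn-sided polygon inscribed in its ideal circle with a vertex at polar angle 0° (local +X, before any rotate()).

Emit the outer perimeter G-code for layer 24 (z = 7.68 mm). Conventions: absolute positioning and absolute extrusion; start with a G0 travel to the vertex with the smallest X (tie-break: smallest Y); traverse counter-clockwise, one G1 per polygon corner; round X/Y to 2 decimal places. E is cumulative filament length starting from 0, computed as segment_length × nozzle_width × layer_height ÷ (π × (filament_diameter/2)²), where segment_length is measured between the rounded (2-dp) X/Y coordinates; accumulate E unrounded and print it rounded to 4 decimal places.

At z = 7.68 mm: the cube does not reach this height (z outside [0, 7.5]); the cube at (10.5, -3.5) is present — its section is the full 28.5×27 rectangle; the cylinder at (-2.5, 0.5): section is a regular 12-gon, circumradius r=6.5; Subtracting the remaining from the first: the first operand is absent here, so nothing remains; the cube at (-3, 3) is present — its section is the full 16.5×7.5 rectangle; Taking the union: only the 16.5×7.5 cube at (-3, 3) is present, so the union is just that shape — 1 connected region. The outline is a single polygon with 4 vertices. Extrusion per mm of travel: 0.4 × 0.32 / (π × 0.875²) = 0.053216. Accumulating E over each segment gives final E = 2.5544.

G0 X-3.00 Y3.00 Z7.68
G1 X13.50 Y3.00 E0.8781
G1 X13.50 Y10.50 E1.2772
G1 X-3.00 Y10.50 E2.1553
G1 X-3.00 Y3.00 E2.5544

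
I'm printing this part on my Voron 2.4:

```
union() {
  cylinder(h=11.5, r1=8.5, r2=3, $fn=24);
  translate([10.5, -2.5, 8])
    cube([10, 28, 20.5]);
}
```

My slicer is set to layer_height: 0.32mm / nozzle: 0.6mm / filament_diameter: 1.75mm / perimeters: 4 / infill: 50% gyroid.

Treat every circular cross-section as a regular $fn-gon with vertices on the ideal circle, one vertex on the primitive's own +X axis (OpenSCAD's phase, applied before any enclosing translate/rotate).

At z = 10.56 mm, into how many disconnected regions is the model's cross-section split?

2

At z = 10.56 mm: the cone: at t=0.918 of its height the radius interpolates to r₁+(r₂−r₁)t = 3.450, giving a regular 24-gon of that circumradius; the 10×28 cube at (10.5, -2.5) contributes its full rectangle; Taking the union: the 2 present regions are separate (no shared area or edge), so areas and boundary lengths simply add and each stays a separate island — 2 connected regions. The result has 2 disconnected regions.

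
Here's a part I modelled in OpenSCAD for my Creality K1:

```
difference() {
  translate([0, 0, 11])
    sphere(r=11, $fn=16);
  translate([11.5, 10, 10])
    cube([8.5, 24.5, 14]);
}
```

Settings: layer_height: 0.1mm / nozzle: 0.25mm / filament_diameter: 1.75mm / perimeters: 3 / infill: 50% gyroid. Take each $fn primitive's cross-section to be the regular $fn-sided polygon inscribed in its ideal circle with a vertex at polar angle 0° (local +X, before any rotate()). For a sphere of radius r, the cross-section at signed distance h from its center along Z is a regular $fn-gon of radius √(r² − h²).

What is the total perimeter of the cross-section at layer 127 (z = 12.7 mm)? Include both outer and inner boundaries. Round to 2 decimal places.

67.85 mm

At z = 12.7 mm: the r=11 sphere slices to a regular 16-gon of circumradius 10.868 (√(r²−h²) with h=1.7 from center) (perimeter = 2·16·10.868·sin(180°/16) = 67.85 mm); the cube at (11.5, 10) (footprint 8.5×24.5) is included at this height (perimeter 66.00 mm); Taking the first minus the rest: starting from the r=11 sphere, the 8.5×24.5 cube at (11.5, 10) misses the remaining region (no effect) — boundary = 67.85 mm. Overall, the cross-section is a single solid region. Total boundary length (outer) = 67.85 mm.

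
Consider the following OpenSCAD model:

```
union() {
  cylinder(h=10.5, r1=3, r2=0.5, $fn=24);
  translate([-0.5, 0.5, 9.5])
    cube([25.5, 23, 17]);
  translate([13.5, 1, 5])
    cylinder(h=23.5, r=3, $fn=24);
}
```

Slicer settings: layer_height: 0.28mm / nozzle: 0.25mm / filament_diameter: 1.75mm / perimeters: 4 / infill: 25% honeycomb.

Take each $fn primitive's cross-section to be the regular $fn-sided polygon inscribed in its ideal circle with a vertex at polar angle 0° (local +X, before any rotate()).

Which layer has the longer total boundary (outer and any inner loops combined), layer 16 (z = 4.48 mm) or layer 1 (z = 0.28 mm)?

layer 1 (z = 0.28 mm)

Layer 16 (z = 4.48): the cone (r1=3→r2=0.5) has section circumradius 1.933 here — a regular 24-gon (perimeter = 2·24·1.933·sin(180°/24) = 12.11 mm); the cube at (-0.5, 0.5) is not intersected at this z (z outside [9.5, 26.5]); the cylinder at (13.5, 1) is not intersected at this z (z outside [5, 28.5]); Combining (union): only the cone is present, so the union is just that shape — boundary = 12.11 mm. So its perimeter = 12.11 mm. Layer 1 (z = 0.28): the cone contributes a regular 24-gon of circumradius 2.933 (interpolated between r1=3 and r2=0.5 at t=0.027) (perimeter = 2·24·2.933·sin(180°/24) = 18.38 mm); the cube at (-0.5, 0.5) does not reach this height (z outside [9.5, 26.5]); the cylinder at (13.5, 1) is not intersected at this z (z outside [5, 28.5]); Merging all regions: only the cone is present, so the union is just that shape — boundary = 18.38 mm. So its perimeter = 18.38 mm. Layer 1 is larger (18.38 vs 12.11 mm).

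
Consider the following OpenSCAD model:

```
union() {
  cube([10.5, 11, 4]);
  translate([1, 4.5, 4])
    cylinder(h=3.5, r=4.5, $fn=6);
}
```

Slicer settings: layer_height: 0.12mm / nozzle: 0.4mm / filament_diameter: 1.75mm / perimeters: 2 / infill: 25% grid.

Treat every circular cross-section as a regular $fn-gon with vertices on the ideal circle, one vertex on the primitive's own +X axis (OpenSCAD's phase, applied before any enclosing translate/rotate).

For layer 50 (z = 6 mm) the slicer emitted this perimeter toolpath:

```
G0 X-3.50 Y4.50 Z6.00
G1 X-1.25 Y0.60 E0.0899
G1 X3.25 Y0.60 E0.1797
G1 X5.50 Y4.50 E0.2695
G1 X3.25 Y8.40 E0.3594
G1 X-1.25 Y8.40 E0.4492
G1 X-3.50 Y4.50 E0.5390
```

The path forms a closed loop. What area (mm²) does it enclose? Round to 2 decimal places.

Apply the shoelace formula to the sequence of (X, Y) vertices; enclosed area = 52.65 mm².

52.65 mm²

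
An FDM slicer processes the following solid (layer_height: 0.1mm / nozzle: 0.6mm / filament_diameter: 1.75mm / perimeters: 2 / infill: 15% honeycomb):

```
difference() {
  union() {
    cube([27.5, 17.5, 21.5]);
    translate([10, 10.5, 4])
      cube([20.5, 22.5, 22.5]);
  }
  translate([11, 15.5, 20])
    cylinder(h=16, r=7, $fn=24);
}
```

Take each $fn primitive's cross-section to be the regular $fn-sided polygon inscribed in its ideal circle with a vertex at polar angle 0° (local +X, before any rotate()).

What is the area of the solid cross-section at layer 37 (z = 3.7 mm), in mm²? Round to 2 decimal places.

At z = 3.7 mm: the cube is present — its section is the full 27.5×17.5 rectangle (area 481.25 mm²); the cube at (10, 10.5) does not reach this height (z outside [4, 26.5]); Merging all regions: only the 27.5×17.5 cube is present, so the union is just that shape — area = 481.25 mm²; the cylinder at (11, 15.5) does not reach this height (z outside [20, 36]); Subtracting the remaining from the first: none of the subtracted shapes is present at this height, so that combined region is unchanged — area = 481.25 mm². Overall, the cross-section is a single solid region. Net area = 481.25 mm².

481.25 mm²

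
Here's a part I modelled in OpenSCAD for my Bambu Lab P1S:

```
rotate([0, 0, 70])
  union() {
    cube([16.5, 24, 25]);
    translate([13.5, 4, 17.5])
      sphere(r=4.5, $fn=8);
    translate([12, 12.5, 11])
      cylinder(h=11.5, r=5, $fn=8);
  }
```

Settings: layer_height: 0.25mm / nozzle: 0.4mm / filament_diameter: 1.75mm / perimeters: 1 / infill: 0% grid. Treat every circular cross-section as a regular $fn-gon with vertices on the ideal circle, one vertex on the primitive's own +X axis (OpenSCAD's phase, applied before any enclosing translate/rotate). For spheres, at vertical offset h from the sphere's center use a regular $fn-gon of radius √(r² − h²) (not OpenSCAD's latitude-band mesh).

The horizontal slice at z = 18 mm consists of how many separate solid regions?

1

At z = 18 mm: the 16.5×24 cube contributes its full rectangle; the r=4.5 sphere at (13.5, 4) contributes a regular 8-gon of circumradius √(4.5²−0.5²) = 4.472; the r=5 cylinder at (12, 12.5) contributes a regular 8-gon of circumradius 5; Combining (union): the regions partially overlap (shared area 120.96 mm²), so overlapping operands fuse into one piece — 1 connected region; (rotated 70° about Z; rotation is an isometry so areas/perimeters/island counts are preserved). The result has 1 disconnected region.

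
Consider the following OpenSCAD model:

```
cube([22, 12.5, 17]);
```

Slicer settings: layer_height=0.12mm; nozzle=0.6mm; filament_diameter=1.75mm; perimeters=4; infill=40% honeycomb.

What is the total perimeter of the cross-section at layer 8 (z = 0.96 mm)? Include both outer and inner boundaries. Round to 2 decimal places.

69.00 mm

At z = 0.96 mm: the cube (footprint 22×12.5) is included at this height (perimeter 69.00 mm). Overall, the cross-section is a single solid region. Total boundary length (outer) = 69.00 mm.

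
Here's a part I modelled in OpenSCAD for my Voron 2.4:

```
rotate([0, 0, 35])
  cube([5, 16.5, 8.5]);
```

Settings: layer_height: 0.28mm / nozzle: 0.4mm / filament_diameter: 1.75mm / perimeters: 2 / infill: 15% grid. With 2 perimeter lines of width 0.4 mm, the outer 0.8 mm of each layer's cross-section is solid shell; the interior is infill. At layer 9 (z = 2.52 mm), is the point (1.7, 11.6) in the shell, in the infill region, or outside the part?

outside

At z = 2.52 mm: the cube is present — its section is the full 5×16.5 rectangle; (whole slice rotated 35° about Z — lengths, areas and connectivity unchanged). Overall, the cross-section is a single solid region. Undo the 35° rotation: the query point maps to (8.046, 8.527) in the un-rotated model frame. The nearest boundary edge runs (5.00, 0.00)→(5.00, 16.50); distance from the point to it = 3.05 mm. The point is not inside any of the regions above, so it lies outside the cross-section (3.05 mm from the nearest boundary).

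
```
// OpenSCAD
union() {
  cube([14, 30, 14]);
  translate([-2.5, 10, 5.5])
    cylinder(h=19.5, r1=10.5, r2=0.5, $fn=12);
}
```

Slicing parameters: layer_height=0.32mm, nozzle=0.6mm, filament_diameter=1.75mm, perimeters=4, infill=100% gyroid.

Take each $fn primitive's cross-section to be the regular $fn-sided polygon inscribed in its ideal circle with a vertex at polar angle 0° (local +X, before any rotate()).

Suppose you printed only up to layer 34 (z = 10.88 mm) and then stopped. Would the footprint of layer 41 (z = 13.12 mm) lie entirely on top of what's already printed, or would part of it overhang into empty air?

Compare the two slices. At z = 10.88: the cube (footprint 14×30) is included at this height (area 420.00 mm²); the cone at (-2.5, 10): at t=0.276 of its height the radius interpolates to r₁+(r₂−r₁)t = 7.741, giving a regular 12-gon of that circumradius (area = (12/2)·7.741²·sin(360°/12) = 179.77 mm²); Merging all regions: the regions partially overlap — summed areas 599.77 mm² minus the doubly-counted overlap 52.85 mm² gives 546.92 mm² — area = 546.92 mm². At z = 13.12: the cube is present — its section is the full 14×30 rectangle (area 420.00 mm²); the cone at (-2.5, 10) contributes a regular 12-gon of circumradius 6.592 (interpolated between r1=10.5 and r2=0.5 at t=0.391) (area = (12/2)·6.592²·sin(360°/12) = 130.38 mm²); Merging all regions: the regions partially overlap — summed areas 550.38 mm² minus the doubly-counted overlap 33.90 mm² gives 516.47 mm² — area = 516.47 mm². Checking containment: the cross-section at z = 13.12 is a subset of the cross-section at z = 10.88.

entirely on top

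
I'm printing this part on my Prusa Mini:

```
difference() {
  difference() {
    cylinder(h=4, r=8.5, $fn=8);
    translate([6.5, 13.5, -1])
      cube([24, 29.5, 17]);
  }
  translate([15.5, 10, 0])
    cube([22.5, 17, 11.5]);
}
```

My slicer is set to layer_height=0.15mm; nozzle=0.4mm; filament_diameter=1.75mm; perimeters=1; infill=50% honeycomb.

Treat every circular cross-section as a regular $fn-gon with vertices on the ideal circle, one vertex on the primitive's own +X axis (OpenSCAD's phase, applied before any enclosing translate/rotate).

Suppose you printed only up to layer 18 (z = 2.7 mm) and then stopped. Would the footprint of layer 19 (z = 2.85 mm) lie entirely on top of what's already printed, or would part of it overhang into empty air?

Compare the two slices. At z = 2.7: the r=8.5 cylinder contributes a regular 8-gon of circumradius 8.5 (area = (8/2)·8.500²·sin(360°/8) = 204.35 mm²); the cube at (6.5, 13.5) (footprint 24×29.5) is included at this height (area 708.00 mm²); Taking the first minus the rest: starting from the r=8.5 cylinder (204.35 mm²), the 24×29.5 cube at (6.5, 13.5) misses the remaining region (no effect) — area = 204.35 mm²; the 22.5×17 cube at (15.5, 10) contributes its full rectangle (area 382.50 mm²); Subtracting the remaining from the first: starting from that combined region (204.35 mm²), the 22.5×17 cube at (15.5, 10) misses the remaining region (no effect) — area = 204.35 mm². At z = 2.85: the cylinder: section is a regular 8-gon, circumradius r=8.5 (area = (8/2)·8.500²·sin(360°/8) = 204.35 mm²); the 24×29.5 cube at (6.5, 13.5) contributes its full rectangle (area 708.00 mm²); After the difference (first − rest): starting from the r=8.5 cylinder (204.35 mm²), the 24×29.5 cube at (6.5, 13.5) misses the remaining region (no effect) — area = 204.35 mm²; the cube at (15.5, 10) is present — its section is the full 22.5×17 rectangle (area 382.50 mm²); Taking the first minus the rest: starting from the result so far (204.35 mm²), the 22.5×17 cube at (15.5, 10) misses the remaining region (no effect) — area = 204.35 mm². Checking containment: the cross-section at z = 2.85 is a subset of the cross-section at z = 2.7.

entirely on top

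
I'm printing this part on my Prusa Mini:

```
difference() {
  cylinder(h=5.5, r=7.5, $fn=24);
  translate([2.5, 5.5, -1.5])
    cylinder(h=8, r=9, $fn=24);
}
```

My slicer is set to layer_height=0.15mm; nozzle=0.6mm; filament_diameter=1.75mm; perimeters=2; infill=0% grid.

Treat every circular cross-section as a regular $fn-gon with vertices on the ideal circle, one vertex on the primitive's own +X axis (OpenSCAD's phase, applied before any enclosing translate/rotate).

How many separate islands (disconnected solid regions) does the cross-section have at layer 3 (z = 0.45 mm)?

At z = 0.45 mm: the r=7.5 cylinder gives a regular 24-gon of circumradius 7.5 (constant along its height); the r=9 cylinder at (2.5, 5.5) gives a regular 24-gon of circumradius 9 (constant along its height); Taking the first minus the rest: starting from the r=7.5 cylinder, the r=9 cylinder at (2.5, 5.5) partially overlaps it — only the 113.08 mm² overlap (of its 251.57 mm²) is removed, clipping the outline — 1 connected region. Overall, the cross-section is a single solid region. Island count = 1.

1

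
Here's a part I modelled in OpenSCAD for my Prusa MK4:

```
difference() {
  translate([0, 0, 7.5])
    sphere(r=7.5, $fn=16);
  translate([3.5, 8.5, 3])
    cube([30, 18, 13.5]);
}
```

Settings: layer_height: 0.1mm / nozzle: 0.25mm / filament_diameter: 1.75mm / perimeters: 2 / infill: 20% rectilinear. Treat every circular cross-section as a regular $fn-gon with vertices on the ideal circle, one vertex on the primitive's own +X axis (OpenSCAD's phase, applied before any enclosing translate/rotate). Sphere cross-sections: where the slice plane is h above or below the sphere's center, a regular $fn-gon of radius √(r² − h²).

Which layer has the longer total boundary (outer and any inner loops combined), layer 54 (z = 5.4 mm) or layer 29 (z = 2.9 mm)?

layer 54 (z = 5.4 mm)

Layer 54 (z = 5.4): the r=7.5 sphere slices to a regular 16-gon of circumradius 7.200 (√(r²−h²) with h=2.1 from center) (perimeter = 2·16·7.200·sin(180°/16) = 44.95 mm); the cube at (3.5, 8.5) (footprint 30×18) is included at this height (perimeter 96.00 mm); After the difference (first − rest): starting from the r=7.5 sphere, the 30×18 cube at (3.5, 8.5) misses the remaining region (no effect) — boundary = 44.95 mm. So its perimeter = 44.95 mm. Layer 29 (z = 2.9): the r=7.5 sphere slices to a regular 16-gon of circumradius 5.924 (√(r²−h²) with h=4.6 from center) (perimeter = 2·16·5.924·sin(180°/16) = 36.98 mm); the cube at (3.5, 8.5) is absent (z outside [3, 16.5]); Taking the first minus the rest: none of the subtracted shapes is present at this height, so the r=7.5 sphere is unchanged — boundary = 36.98 mm. So its perimeter = 36.98 mm. Layer 54 is larger (44.95 vs 36.98 mm).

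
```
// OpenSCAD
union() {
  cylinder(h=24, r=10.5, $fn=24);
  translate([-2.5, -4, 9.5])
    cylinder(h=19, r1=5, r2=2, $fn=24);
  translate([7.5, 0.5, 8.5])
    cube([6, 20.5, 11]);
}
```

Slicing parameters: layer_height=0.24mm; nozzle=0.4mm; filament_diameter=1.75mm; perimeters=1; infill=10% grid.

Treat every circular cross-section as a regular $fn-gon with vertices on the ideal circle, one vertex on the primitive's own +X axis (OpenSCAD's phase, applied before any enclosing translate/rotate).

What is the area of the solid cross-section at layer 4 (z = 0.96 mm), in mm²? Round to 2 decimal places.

342.42 mm²

At z = 0.96 mm: the cylinder: section is a regular 24-gon, circumradius r=10.5 (area = (24/2)·10.500²·sin(360°/24) = 342.42 mm²); the cone at (-2.5, -4) is absent (z outside [9.5, 28.5]); the cube at (7.5, 0.5) does not reach this height (z outside [8.5, 19.5]); Taking the union: only the r=10.5 cylinder is present, so the union is just that shape — area = 342.42 mm². Overall, the cross-section is a single solid region. Net area = 342.42 mm².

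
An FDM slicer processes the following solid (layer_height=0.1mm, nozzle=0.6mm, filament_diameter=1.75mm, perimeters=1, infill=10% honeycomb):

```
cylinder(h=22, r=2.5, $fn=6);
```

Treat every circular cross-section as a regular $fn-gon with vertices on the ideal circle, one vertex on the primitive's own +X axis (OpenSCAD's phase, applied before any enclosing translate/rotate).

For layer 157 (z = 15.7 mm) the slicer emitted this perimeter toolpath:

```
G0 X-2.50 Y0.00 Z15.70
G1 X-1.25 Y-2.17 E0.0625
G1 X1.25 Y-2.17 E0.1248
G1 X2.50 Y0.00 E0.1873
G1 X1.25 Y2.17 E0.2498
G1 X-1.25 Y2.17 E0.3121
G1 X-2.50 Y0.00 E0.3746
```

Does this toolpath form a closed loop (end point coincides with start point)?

Start point (G0): (-2.50, 0.00). End point (last G1): the path returns to the start — closed.

yes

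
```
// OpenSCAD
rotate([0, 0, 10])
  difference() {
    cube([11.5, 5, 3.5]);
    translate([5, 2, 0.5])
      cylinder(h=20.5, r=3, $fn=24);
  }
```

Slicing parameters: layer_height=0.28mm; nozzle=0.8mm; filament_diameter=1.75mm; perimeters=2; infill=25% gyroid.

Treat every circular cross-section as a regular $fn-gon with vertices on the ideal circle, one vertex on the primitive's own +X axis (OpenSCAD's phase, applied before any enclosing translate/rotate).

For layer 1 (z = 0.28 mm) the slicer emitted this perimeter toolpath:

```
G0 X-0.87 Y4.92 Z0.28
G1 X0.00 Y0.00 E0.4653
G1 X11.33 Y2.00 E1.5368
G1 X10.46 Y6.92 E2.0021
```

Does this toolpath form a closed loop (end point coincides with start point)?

Start point (G0): (-0.87, 4.92). End point (last G1): the path does not return to the start — open.

no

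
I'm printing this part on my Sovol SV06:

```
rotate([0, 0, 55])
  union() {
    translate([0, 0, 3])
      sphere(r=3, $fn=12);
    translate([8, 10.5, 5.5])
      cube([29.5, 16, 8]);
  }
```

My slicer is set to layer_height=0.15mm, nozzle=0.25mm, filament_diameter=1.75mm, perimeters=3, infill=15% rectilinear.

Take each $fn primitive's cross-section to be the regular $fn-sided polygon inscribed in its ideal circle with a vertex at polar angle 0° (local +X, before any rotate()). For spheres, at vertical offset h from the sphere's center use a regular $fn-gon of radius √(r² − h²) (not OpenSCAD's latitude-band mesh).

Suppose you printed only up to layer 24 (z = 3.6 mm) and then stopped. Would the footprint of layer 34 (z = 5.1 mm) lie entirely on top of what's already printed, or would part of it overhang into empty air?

Compare the two slices. At z = 3.6: the sphere: section is a regular 12-gon, circumradius = √(r²−h²) = √(3²−0.6²) = 2.939 (area = (12/2)·2.939²·sin(360°/12) = 25.92 mm²); the cube at (8, 10.5) is absent (z outside [5.5, 13.5]); Combining (union): only the r=3 sphere is present, so the union is just that shape — area = 25.92 mm²; (whole slice rotated 55° about Z — lengths, areas and connectivity unchanged). At z = 5.1: the r=3 sphere slices to a regular 12-gon of circumradius 2.142 (√(r²−h²) with h=2.1 from center) (area = (12/2)·2.142²·sin(360°/12) = 13.77 mm²); the cube at (8, 10.5) is absent (z outside [5.5, 13.5]); Taking the union: only the r=3 sphere is present, so the union is just that shape — area = 13.77 mm²; (rotated 55° about Z; rotation is an isometry so areas/perimeters/island counts are preserved). Checking containment: the cross-section at z = 5.1 is a subset of the cross-section at z = 3.6.

entirely on top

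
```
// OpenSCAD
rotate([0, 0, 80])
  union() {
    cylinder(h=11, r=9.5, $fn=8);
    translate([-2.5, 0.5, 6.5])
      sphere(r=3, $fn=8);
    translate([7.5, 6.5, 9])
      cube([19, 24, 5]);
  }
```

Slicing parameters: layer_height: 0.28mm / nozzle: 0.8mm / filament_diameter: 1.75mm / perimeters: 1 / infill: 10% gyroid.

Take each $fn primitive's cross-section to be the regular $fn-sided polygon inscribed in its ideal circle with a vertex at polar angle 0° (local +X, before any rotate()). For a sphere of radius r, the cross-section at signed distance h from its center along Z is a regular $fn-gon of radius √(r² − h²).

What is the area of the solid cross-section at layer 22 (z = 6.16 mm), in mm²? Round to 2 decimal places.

255.27 mm²

At z = 6.16 mm: the cylinder: section is a regular 8-gon, circumradius r=9.5 (area = (8/2)·9.500²·sin(360°/8) = 255.27 mm²); the r=3 sphere at (-2.5, 0.5) slices to a regular 8-gon of circumradius 2.981 (√(r²−h²) with h=0.34 from center) (area = (8/2)·2.981²·sin(360°/8) = 25.13 mm²); the cube at (7.5, 6.5) is not intersected at this z (z outside [9, 14]); Merging all regions: the r=3 sphere at (-2.5, 0.5) lies entirely inside the r=9.5 cylinder, so the union is just the r=9.5 cylinder — area = 255.27 mm²; (whole slice rotated 80° about Z — lengths, areas and connectivity unchanged). Overall, the cross-section is a single solid region. Net area = 255.27 mm².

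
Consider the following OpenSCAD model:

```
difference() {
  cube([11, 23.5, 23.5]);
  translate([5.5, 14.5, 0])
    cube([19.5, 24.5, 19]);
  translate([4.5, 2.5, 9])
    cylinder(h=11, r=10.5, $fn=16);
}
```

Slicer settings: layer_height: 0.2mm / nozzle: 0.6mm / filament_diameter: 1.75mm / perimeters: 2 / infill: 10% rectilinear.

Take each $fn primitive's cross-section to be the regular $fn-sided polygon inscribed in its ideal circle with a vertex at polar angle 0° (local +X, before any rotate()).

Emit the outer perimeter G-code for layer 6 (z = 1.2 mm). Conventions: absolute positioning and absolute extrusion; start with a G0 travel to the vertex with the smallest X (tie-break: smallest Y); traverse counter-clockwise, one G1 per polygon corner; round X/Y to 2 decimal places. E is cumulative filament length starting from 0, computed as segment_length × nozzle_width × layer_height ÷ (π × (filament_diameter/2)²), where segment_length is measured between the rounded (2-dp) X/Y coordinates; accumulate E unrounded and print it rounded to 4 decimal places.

G0 X0.00 Y0.00 Z1.20
G1 X11.00 Y0.00 E0.5488
G1 X11.00 Y14.50 E1.2722
G1 X5.50 Y14.50 E1.5466
G1 X5.50 Y23.50 E1.9956
G1 X0.00 Y23.50 E2.2700
G1 X0.00 Y0.00 E3.4424

At z = 1.2 mm: the cube (footprint 11×23.5) is included at this height; the 19.5×24.5 cube at (5.5, 14.5) contributes its full rectangle; the cylinder at (4.5, 2.5) is not intersected at this z (z outside [9, 20]); After the difference (first − rest): starting from the 11×23.5 cube, the 19.5×24.5 cube at (5.5, 14.5) partially overlaps it — only the 49.50 mm² overlap (of its 477.75 mm²) is removed, clipping the outline — 1 connected region. The outline is a single polygon with 6 vertices. Extrusion per mm of travel: 0.6 × 0.2 / (π × 0.875²) = 0.049890. Accumulating E over each segment gives final E = 3.4424.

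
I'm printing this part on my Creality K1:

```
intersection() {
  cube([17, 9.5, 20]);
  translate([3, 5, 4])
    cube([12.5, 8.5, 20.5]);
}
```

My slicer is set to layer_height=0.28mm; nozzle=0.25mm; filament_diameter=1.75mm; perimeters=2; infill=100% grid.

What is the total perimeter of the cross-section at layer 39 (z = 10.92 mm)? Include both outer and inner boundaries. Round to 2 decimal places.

34.00 mm

At z = 10.92 mm: the 17×9.5 cube contributes its full rectangle (perimeter 53.00 mm); the cube at (3, 5) is present — its section is the full 12.5×8.5 rectangle (perimeter 42.00 mm); Keeping only the common overlap: the 12.5×8.5 cube at (3, 5) partially overlaps the 17×9.5 cube; clipping to the common part keeps 56.25 mm² — boundary = 34.00 mm. Overall, the cross-section is a single solid region. Total boundary length (outer) = 34.00 mm.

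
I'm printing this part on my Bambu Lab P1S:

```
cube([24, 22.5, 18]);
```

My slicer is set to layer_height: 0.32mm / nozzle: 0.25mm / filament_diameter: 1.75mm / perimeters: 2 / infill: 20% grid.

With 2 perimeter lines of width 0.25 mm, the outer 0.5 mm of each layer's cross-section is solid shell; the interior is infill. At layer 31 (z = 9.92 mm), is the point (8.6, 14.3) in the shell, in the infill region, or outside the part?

At z = 9.92 mm: the cube (footprint 24×22.5) is included at this height. Overall, the cross-section is a single solid region. The nearest boundary edge runs (24.00, 22.50)→(0.00, 22.50); distance from the point to it = 8.20 mm. The point is inside the cross-section and 8.20 mm from the nearest boundary — more than the 0.5 mm shell width (2 × 0.25), so it's in the infill interior.

infill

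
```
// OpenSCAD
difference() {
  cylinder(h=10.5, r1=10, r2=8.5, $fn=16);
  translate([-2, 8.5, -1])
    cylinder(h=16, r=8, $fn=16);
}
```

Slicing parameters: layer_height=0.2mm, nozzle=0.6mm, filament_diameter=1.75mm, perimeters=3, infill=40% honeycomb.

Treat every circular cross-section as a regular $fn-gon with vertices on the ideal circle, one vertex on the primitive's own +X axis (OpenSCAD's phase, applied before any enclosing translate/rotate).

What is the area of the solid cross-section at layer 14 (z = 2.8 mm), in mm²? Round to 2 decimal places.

At z = 2.8 mm: the cone (r1=10→r2=8.5) has section circumradius 9.600 here — a regular 16-gon (area = (16/2)·9.600²·sin(360°/16) = 282.14 mm²); the r=8 cylinder at (-2, 8.5) gives a regular 16-gon of circumradius 8 (constant along its height) (area = (16/2)·8.000²·sin(360°/16) = 195.93 mm²); Subtracting the remaining from the first: starting from the cone (282.14 mm²), the r=8 cylinder at (-2, 8.5) partially overlaps it — only the 91.07 mm² overlap (of its 195.93 mm²) is removed, clipping the outline — area = 191.07 mm². Overall, the cross-section is a single solid region. Net area = 191.07 mm².

191.07 mm²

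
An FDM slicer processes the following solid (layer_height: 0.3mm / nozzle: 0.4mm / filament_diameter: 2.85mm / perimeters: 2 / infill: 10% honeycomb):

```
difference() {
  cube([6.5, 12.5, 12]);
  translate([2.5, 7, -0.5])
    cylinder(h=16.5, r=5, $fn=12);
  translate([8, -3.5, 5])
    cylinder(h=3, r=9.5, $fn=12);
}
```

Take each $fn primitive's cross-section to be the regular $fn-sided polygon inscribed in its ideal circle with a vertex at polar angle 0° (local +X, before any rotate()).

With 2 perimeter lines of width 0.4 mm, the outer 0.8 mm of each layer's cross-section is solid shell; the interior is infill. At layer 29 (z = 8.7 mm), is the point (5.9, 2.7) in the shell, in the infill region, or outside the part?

shell

At z = 8.7 mm: the cube (footprint 6.5×12.5) is included at this height; the r=5 cylinder at (2.5, 7) gives a regular 12-gon of circumradius 5 (constant along its height); the cylinder at (8, -3.5) is absent (z outside [5, 8]); Taking the first minus the rest: starting from the 6.5×12.5 cube, the r=5 cylinder at (2.5, 7) partially overlaps it — only the 57.39 mm² overlap (of its 75.00 mm²) is removed, clipping the outline — 2 connected regions. Overall, the cross-section has 2 separate islands. The nearest boundary edge runs (6.50, 4.17)→(6.50, 0.00); distance from the point to it = 0.60 mm. (Shell/infill is judged within the island containing the point — the largest one.) The point is inside the cross-section, 0.60 mm from the nearest boundary — within the 0.8 mm shell band (2 × 0.4).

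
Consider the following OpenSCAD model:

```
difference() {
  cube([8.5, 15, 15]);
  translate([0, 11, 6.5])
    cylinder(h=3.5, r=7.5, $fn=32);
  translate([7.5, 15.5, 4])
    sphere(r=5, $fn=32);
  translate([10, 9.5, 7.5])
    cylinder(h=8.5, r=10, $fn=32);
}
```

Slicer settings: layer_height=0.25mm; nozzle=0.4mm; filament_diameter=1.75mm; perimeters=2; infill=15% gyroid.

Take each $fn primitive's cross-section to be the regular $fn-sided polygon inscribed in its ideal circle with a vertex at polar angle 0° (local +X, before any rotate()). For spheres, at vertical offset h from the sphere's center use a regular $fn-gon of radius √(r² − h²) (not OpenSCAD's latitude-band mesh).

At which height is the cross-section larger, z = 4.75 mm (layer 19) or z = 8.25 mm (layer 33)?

layer 19 (z = 4.75 mm)

Layer 19 (z = 4.75): the cube (footprint 8.5×15) is included at this height (area 127.50 mm²); the cylinder at (0, 11) is absent (z outside [6.5, 10]); the r=5 sphere at (7.5, 15.5) slices to a regular 32-gon of circumradius 4.943 (√(r²−h²) with h=0.75 from center) (area = (32/2)·4.943²·sin(360°/32) = 76.28 mm²); the cylinder at (10, 9.5) is absent (z outside [7.5, 16]); Subtracting the remaining from the first: starting from the 8.5×15 cube (127.50 mm²), the r=5 sphere at (7.5, 15.5) partially overlaps it — only the 21.00 mm² overlap (of its 76.28 mm²) is removed, clipping the outline — area = 106.50 mm². So its area = 106.50 mm². Layer 33 (z = 8.25): the cube is present — its section is the full 8.5×15 rectangle (area 127.50 mm²); the cylinder at (0, 11): section is a regular 32-gon, circumradius r=7.5 (area = (32/2)·7.500²·sin(360°/32) = 175.58 mm²); the sphere at (7.5, 15.5): section is a regular 32-gon, circumradius = √(r²−h²) = √(5²−4.25²) = 2.634 (area = (32/2)·2.634²·sin(360°/32) = 21.66 mm²); the cylinder at (10, 9.5): section is a regular 32-gon, circumradius r=10 (area = (32/2)·10.000²·sin(360°/32) = 312.14 mm²); Taking the first minus the rest: starting from the 8.5×15 cube (127.50 mm²), the r=7.5 cylinder at (0, 11) partially overlaps it — only the 72.30 mm² overlap (of its 175.58 mm²) is removed, clipping the outline; the r=5 sphere at (7.5, 15.5) partially overlaps it — only the 3.46 mm² overlap (of its 21.66 mm²) is removed, clipping the outline; the r=10 cylinder at (10, 9.5) partially overlaps it — only the 37.65 mm² overlap (of its 312.14 mm²) is removed, clipping the outline — area = 14.09 mm². So its area = 14.09 mm². Layer 19 is larger (106.50 vs 14.09 mm²).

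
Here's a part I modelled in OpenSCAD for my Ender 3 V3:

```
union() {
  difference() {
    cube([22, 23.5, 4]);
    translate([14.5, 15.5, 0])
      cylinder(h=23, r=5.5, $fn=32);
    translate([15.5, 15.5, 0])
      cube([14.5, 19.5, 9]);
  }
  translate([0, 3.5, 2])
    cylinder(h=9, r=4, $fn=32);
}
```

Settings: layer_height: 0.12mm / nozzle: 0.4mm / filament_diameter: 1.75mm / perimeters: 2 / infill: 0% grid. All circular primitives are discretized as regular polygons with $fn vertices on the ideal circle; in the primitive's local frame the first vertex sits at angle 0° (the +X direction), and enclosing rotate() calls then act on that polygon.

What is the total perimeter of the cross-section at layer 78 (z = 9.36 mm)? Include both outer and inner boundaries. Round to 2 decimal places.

At z = 9.36 mm: the cube is not intersected at this z (z outside [0, 4]); the r=5.5 cylinder at (14.5, 15.5) gives a regular 32-gon of circumradius 5.5 (constant along its height) (perimeter = 2·32·5.500·sin(180°/32) = 34.50 mm); the cube at (15.5, 15.5) does not reach this height (z outside [0, 9]); Taking the first minus the rest: the first operand is absent here, so nothing remains; the r=4 cylinder at (0, 3.5) contributes a regular 32-gon of circumradius 4 (perimeter = 2·32·4.000·sin(180°/32) = 25.09 mm); Merging all regions: only the r=4 cylinder at (0, 3.5) is present, so the union is just that shape — boundary = 25.09 mm. Overall, the cross-section is a single solid region. Total boundary length (outer) = 25.09 mm.

25.09 mm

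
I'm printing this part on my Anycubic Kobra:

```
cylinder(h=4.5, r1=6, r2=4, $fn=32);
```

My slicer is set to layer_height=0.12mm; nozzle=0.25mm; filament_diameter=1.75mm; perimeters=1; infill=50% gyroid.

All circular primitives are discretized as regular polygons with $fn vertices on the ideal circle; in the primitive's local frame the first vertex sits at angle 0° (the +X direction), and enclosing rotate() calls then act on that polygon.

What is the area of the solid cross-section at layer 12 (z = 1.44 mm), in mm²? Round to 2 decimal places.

89.68 mm²

At z = 1.44 mm: the cone: at t=0.320 of its height the radius interpolates to r₁+(r₂−r₁)t = 5.360, giving a regular 32-gon of that circumradius (area = (32/2)·5.360²·sin(360°/32) = 89.68 mm²). Overall, the cross-section is a single solid region. Net area = 89.68 mm².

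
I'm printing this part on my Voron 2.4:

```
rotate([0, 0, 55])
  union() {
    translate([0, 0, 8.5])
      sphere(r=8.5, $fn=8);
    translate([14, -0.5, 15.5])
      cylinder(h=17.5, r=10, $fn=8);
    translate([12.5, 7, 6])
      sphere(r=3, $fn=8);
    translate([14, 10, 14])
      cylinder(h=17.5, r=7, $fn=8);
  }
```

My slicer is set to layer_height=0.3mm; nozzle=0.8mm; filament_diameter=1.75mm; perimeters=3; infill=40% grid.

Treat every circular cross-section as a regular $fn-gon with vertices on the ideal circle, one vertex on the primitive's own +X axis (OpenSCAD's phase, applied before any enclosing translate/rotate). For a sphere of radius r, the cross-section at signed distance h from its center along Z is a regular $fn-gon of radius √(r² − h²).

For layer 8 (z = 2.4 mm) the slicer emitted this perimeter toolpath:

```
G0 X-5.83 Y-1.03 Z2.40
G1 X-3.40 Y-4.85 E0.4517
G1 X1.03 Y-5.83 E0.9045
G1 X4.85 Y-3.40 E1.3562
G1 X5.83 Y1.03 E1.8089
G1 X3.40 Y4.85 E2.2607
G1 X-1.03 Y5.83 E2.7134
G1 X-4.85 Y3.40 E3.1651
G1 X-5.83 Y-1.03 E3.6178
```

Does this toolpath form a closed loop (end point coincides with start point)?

yes

Start point (G0): (-5.83, -1.03). End point (last G1): the path returns to the start — closed.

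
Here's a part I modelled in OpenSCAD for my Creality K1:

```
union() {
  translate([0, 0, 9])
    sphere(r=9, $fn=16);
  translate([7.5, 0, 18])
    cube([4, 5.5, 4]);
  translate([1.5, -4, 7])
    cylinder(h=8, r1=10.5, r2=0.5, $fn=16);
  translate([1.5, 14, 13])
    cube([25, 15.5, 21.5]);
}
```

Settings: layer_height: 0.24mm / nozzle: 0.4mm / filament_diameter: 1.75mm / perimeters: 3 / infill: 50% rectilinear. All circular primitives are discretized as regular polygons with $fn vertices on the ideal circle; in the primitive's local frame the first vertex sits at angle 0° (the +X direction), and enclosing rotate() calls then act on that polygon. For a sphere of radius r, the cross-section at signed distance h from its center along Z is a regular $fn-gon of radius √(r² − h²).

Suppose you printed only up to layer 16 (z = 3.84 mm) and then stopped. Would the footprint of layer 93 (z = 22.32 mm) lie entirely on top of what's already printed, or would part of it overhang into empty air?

part overhangs

Compare the two slices. At z = 3.84: the sphere: section is a regular 16-gon, circumradius = √(r²−h²) = √(9²−5.16²) = 7.374 (area = (16/2)·7.374²·sin(360°/16) = 166.47 mm²); the cube at (7.5, 0) is not intersected at this z (z outside [18, 22]); the cone at (1.5, -4) does not reach this height (z outside [7, 15]); the cube at (1.5, 14) does not reach this height (z outside [13, 34.5]); Taking the union: only the r=9 sphere is present, so the union is just that shape — area = 166.47 mm². At z = 22.32: the sphere is absent (|z−center|=13.320 > r=9); the cube at (7.5, 0) is absent (z outside [18, 22]); the cone at (1.5, -4) is not intersected at this z (z outside [7, 15]); the 25×15.5 cube at (1.5, 14) contributes its full rectangle (area 387.50 mm²); Taking the union: only the 25×15.5 cube at (1.5, 14) is present, so the union is just that shape — area = 387.50 mm². Checking containment: at z = 22.32 the cross-section extends beyond the z = 3.84 cross-section by about 387.50 mm².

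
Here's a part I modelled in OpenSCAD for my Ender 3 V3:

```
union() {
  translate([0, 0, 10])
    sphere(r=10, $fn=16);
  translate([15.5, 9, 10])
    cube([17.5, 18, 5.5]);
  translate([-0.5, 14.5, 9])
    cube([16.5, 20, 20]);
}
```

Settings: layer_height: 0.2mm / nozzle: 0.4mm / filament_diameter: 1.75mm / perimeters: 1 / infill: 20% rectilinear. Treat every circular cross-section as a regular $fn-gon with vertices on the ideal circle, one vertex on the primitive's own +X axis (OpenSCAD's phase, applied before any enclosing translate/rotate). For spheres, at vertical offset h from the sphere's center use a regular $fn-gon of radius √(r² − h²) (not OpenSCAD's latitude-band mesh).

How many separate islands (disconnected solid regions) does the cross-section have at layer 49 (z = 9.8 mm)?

At z = 9.8 mm: the sphere: section is a regular 16-gon, circumradius = √(r²−h²) = √(10²−0.2²) = 9.998; the cube at (15.5, 9) is absent (z outside [10, 15.5]); the cube at (-0.5, 14.5) is present — its section is the full 16.5×20 rectangle; Merging all regions: the 2 present regions are separate (no shared area or edge), so areas and boundary lengths simply add and each stays a separate island — 2 connected regions. Overall, the cross-section has 2 separate islands. Island count = 2.

2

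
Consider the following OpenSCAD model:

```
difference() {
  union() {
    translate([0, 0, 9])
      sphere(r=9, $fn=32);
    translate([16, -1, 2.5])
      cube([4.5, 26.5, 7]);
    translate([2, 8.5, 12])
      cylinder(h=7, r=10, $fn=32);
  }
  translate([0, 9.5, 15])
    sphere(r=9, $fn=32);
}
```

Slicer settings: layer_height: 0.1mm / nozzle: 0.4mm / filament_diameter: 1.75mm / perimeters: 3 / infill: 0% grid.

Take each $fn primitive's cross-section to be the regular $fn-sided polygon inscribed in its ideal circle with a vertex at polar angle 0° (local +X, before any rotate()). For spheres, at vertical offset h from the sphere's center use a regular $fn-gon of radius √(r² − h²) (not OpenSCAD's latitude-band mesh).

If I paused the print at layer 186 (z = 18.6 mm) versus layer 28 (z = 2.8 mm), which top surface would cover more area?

Layer 186 (z = 18.6): the sphere is absent (|z−center|=9.600 > r=9); the cube at (16, -1) is not intersected at this z (z outside [2.5, 9.5]); the r=10 cylinder at (2, 8.5) gives a regular 32-gon of circumradius 10 (constant along its height) (area = (32/2)·10.000²·sin(360°/32) = 312.14 mm²); Combining (union): only the r=10 cylinder at (2, 8.5) is present, so the union is just that shape — area = 312.14 mm²; the r=9 sphere at (0, 9.5) slices to a regular 32-gon of circumradius 8.249 (√(r²−h²) with h=3.6 from center) (area = (32/2)·8.249²·sin(360°/32) = 212.38 mm²); Subtracting the remaining from the first: starting from the result so far (312.14 mm²), the r=9 sphere at (0, 9.5) partially overlaps it — only the 208.42 mm² overlap (of its 212.38 mm²) is removed, clipping the outline — area = 103.73 mm². So its area = 103.73 mm². Layer 28 (z = 2.8): the r=9 sphere slices to a regular 32-gon of circumradius 6.524 (√(r²−h²) with h=6.2 from center) (area = (32/2)·6.524²·sin(360°/32) = 132.85 mm²); the 4.5×26.5 cube at (16, -1) contributes its full rectangle (area 119.25 mm²); the cylinder at (2, 8.5) is absent (z outside [12, 19]); Merging all regions: the 2 present regions are separate (no shared area or edge), so areas and boundary lengths simply add and each stays a separate island — area = 252.10 mm²; the sphere at (0, 9.5) is not intersected at this z (|z−center|=12.200 > r=9); After the difference (first − rest): none of the subtracted shapes is present at this height, so the result so far is unchanged — area = 252.10 mm². So its area = 252.10 mm². Layer 28 is larger (252.10 vs 103.73 mm²).

layer 28 (z = 2.8 mm)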